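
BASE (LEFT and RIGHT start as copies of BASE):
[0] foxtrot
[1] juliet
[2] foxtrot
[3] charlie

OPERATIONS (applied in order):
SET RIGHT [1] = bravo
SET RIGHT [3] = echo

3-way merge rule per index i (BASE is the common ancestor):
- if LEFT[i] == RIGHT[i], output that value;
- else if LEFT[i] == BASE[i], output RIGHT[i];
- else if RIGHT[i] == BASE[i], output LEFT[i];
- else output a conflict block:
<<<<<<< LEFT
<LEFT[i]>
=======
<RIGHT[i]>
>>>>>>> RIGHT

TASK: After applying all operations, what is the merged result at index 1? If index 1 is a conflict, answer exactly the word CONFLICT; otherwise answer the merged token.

Final LEFT:  [foxtrot, juliet, foxtrot, charlie]
Final RIGHT: [foxtrot, bravo, foxtrot, echo]
i=0: L=foxtrot R=foxtrot -> agree -> foxtrot
i=1: L=juliet=BASE, R=bravo -> take RIGHT -> bravo
i=2: L=foxtrot R=foxtrot -> agree -> foxtrot
i=3: L=charlie=BASE, R=echo -> take RIGHT -> echo
Index 1 -> bravo

Answer: bravo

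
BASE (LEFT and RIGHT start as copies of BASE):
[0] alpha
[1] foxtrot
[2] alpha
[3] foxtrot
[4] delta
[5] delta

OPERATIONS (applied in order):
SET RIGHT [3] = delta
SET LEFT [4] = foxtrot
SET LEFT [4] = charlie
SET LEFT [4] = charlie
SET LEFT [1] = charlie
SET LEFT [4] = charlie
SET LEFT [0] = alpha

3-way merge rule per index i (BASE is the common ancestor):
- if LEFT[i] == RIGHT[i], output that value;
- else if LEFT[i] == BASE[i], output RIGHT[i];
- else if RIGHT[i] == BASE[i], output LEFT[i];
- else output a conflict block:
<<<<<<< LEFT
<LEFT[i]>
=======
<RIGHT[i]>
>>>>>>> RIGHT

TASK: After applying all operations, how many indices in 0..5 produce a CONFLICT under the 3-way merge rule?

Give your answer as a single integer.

Answer: 0

Derivation:
Final LEFT:  [alpha, charlie, alpha, foxtrot, charlie, delta]
Final RIGHT: [alpha, foxtrot, alpha, delta, delta, delta]
i=0: L=alpha R=alpha -> agree -> alpha
i=1: L=charlie, R=foxtrot=BASE -> take LEFT -> charlie
i=2: L=alpha R=alpha -> agree -> alpha
i=3: L=foxtrot=BASE, R=delta -> take RIGHT -> delta
i=4: L=charlie, R=delta=BASE -> take LEFT -> charlie
i=5: L=delta R=delta -> agree -> delta
Conflict count: 0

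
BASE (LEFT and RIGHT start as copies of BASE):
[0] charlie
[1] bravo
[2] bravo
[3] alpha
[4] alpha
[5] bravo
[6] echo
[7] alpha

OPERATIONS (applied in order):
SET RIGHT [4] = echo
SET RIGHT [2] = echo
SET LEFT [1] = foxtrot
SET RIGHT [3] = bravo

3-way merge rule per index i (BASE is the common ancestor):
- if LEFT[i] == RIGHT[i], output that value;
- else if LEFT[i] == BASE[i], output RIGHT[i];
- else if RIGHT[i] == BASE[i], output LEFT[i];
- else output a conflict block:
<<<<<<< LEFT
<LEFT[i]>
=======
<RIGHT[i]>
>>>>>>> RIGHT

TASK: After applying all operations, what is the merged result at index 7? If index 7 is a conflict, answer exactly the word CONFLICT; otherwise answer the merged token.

Answer: alpha

Derivation:
Final LEFT:  [charlie, foxtrot, bravo, alpha, alpha, bravo, echo, alpha]
Final RIGHT: [charlie, bravo, echo, bravo, echo, bravo, echo, alpha]
i=0: L=charlie R=charlie -> agree -> charlie
i=1: L=foxtrot, R=bravo=BASE -> take LEFT -> foxtrot
i=2: L=bravo=BASE, R=echo -> take RIGHT -> echo
i=3: L=alpha=BASE, R=bravo -> take RIGHT -> bravo
i=4: L=alpha=BASE, R=echo -> take RIGHT -> echo
i=5: L=bravo R=bravo -> agree -> bravo
i=6: L=echo R=echo -> agree -> echo
i=7: L=alpha R=alpha -> agree -> alpha
Index 7 -> alpha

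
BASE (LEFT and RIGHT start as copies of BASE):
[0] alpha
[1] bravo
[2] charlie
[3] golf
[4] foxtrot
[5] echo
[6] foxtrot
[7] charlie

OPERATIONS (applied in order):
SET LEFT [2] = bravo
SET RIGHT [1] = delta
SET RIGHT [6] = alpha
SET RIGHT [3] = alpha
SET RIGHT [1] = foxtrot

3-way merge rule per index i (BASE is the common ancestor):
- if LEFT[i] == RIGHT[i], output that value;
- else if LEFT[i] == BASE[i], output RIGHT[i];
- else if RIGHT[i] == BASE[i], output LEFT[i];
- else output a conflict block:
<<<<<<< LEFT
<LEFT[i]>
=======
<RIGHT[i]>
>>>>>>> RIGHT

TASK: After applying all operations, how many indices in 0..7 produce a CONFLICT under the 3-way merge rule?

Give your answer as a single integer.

Answer: 0

Derivation:
Final LEFT:  [alpha, bravo, bravo, golf, foxtrot, echo, foxtrot, charlie]
Final RIGHT: [alpha, foxtrot, charlie, alpha, foxtrot, echo, alpha, charlie]
i=0: L=alpha R=alpha -> agree -> alpha
i=1: L=bravo=BASE, R=foxtrot -> take RIGHT -> foxtrot
i=2: L=bravo, R=charlie=BASE -> take LEFT -> bravo
i=3: L=golf=BASE, R=alpha -> take RIGHT -> alpha
i=4: L=foxtrot R=foxtrot -> agree -> foxtrot
i=5: L=echo R=echo -> agree -> echo
i=6: L=foxtrot=BASE, R=alpha -> take RIGHT -> alpha
i=7: L=charlie R=charlie -> agree -> charlie
Conflict count: 0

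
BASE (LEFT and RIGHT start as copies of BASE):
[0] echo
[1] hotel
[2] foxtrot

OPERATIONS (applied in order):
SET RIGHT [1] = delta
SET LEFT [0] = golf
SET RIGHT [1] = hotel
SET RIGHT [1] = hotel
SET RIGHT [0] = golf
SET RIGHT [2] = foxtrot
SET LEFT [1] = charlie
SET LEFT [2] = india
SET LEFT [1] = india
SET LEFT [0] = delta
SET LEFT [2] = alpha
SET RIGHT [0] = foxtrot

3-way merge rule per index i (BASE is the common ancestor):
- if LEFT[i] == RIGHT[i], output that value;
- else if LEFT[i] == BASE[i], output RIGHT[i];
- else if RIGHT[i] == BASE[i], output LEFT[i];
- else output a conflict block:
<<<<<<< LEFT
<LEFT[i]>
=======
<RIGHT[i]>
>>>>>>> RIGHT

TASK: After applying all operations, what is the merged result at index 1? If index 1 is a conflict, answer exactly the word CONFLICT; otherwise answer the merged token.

Final LEFT:  [delta, india, alpha]
Final RIGHT: [foxtrot, hotel, foxtrot]
i=0: BASE=echo L=delta R=foxtrot all differ -> CONFLICT
i=1: L=india, R=hotel=BASE -> take LEFT -> india
i=2: L=alpha, R=foxtrot=BASE -> take LEFT -> alpha
Index 1 -> india

Answer: india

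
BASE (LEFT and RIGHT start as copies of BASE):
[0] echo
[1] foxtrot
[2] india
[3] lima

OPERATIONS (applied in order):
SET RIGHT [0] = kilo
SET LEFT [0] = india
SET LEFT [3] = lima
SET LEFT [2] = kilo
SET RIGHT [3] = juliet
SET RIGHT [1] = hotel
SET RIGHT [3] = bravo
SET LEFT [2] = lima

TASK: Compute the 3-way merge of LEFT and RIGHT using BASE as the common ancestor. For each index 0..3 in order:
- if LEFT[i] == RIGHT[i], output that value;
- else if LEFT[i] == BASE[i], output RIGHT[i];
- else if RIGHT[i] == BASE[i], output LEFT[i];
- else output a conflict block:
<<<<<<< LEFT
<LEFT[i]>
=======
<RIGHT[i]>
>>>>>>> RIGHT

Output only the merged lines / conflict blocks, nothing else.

Final LEFT:  [india, foxtrot, lima, lima]
Final RIGHT: [kilo, hotel, india, bravo]
i=0: BASE=echo L=india R=kilo all differ -> CONFLICT
i=1: L=foxtrot=BASE, R=hotel -> take RIGHT -> hotel
i=2: L=lima, R=india=BASE -> take LEFT -> lima
i=3: L=lima=BASE, R=bravo -> take RIGHT -> bravo

Answer: <<<<<<< LEFT
india
=======
kilo
>>>>>>> RIGHT
hotel
lima
bravo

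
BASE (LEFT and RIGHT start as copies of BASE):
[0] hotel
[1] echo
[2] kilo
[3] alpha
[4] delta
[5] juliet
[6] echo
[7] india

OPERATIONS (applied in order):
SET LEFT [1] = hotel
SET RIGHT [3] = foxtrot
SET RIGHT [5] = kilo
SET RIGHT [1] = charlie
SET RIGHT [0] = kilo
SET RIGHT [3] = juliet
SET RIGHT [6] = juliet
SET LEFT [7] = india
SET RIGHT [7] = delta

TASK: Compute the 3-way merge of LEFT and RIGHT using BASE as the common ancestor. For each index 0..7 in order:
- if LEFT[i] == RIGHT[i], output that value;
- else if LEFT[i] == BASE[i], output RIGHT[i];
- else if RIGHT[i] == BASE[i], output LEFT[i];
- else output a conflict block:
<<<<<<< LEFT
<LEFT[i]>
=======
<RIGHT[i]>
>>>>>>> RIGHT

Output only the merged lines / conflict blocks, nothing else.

Final LEFT:  [hotel, hotel, kilo, alpha, delta, juliet, echo, india]
Final RIGHT: [kilo, charlie, kilo, juliet, delta, kilo, juliet, delta]
i=0: L=hotel=BASE, R=kilo -> take RIGHT -> kilo
i=1: BASE=echo L=hotel R=charlie all differ -> CONFLICT
i=2: L=kilo R=kilo -> agree -> kilo
i=3: L=alpha=BASE, R=juliet -> take RIGHT -> juliet
i=4: L=delta R=delta -> agree -> delta
i=5: L=juliet=BASE, R=kilo -> take RIGHT -> kilo
i=6: L=echo=BASE, R=juliet -> take RIGHT -> juliet
i=7: L=india=BASE, R=delta -> take RIGHT -> delta

Answer: kilo
<<<<<<< LEFT
hotel
=======
charlie
>>>>>>> RIGHT
kilo
juliet
delta
kilo
juliet
delta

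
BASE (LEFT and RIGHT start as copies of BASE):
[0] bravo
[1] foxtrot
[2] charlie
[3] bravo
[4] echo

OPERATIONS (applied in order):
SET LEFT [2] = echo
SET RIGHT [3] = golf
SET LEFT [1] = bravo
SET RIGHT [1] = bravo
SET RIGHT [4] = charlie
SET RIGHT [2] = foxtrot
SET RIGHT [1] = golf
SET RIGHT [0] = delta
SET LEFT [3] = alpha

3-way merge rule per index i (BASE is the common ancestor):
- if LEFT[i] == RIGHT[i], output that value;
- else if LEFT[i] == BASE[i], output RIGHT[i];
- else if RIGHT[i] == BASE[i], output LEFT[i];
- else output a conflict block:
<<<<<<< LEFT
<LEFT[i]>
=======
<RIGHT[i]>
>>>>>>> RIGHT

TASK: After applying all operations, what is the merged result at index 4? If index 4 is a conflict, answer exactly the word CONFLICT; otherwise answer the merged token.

Answer: charlie

Derivation:
Final LEFT:  [bravo, bravo, echo, alpha, echo]
Final RIGHT: [delta, golf, foxtrot, golf, charlie]
i=0: L=bravo=BASE, R=delta -> take RIGHT -> delta
i=1: BASE=foxtrot L=bravo R=golf all differ -> CONFLICT
i=2: BASE=charlie L=echo R=foxtrot all differ -> CONFLICT
i=3: BASE=bravo L=alpha R=golf all differ -> CONFLICT
i=4: L=echo=BASE, R=charlie -> take RIGHT -> charlie
Index 4 -> charlie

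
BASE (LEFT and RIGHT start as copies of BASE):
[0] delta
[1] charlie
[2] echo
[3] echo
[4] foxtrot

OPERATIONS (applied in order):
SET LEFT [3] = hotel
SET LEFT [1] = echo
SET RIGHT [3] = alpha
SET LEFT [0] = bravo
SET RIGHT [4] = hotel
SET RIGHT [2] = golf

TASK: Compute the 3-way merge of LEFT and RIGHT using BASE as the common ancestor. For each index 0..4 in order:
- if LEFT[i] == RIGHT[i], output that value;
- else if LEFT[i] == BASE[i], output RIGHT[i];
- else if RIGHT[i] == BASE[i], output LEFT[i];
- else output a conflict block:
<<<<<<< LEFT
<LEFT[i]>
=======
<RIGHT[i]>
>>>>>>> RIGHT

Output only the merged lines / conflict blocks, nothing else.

Final LEFT:  [bravo, echo, echo, hotel, foxtrot]
Final RIGHT: [delta, charlie, golf, alpha, hotel]
i=0: L=bravo, R=delta=BASE -> take LEFT -> bravo
i=1: L=echo, R=charlie=BASE -> take LEFT -> echo
i=2: L=echo=BASE, R=golf -> take RIGHT -> golf
i=3: BASE=echo L=hotel R=alpha all differ -> CONFLICT
i=4: L=foxtrot=BASE, R=hotel -> take RIGHT -> hotel

Answer: bravo
echo
golf
<<<<<<< LEFT
hotel
=======
alpha
>>>>>>> RIGHT
hotel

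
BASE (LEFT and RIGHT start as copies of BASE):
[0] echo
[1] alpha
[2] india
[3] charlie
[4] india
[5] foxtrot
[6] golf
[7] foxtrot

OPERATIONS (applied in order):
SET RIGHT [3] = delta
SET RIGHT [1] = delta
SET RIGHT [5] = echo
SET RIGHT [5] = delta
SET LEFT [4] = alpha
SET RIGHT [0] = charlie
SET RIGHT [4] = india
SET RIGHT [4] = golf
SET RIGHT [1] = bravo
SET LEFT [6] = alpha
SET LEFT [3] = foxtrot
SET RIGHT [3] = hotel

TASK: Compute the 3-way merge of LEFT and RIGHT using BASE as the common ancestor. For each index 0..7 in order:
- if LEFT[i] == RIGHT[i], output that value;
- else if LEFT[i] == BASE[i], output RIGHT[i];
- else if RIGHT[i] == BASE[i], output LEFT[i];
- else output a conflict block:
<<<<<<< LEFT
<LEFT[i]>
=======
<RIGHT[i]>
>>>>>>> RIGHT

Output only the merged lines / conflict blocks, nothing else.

Final LEFT:  [echo, alpha, india, foxtrot, alpha, foxtrot, alpha, foxtrot]
Final RIGHT: [charlie, bravo, india, hotel, golf, delta, golf, foxtrot]
i=0: L=echo=BASE, R=charlie -> take RIGHT -> charlie
i=1: L=alpha=BASE, R=bravo -> take RIGHT -> bravo
i=2: L=india R=india -> agree -> india
i=3: BASE=charlie L=foxtrot R=hotel all differ -> CONFLICT
i=4: BASE=india L=alpha R=golf all differ -> CONFLICT
i=5: L=foxtrot=BASE, R=delta -> take RIGHT -> delta
i=6: L=alpha, R=golf=BASE -> take LEFT -> alpha
i=7: L=foxtrot R=foxtrot -> agree -> foxtrot

Answer: charlie
bravo
india
<<<<<<< LEFT
foxtrot
=======
hotel
>>>>>>> RIGHT
<<<<<<< LEFT
alpha
=======
golf
>>>>>>> RIGHT
delta
alpha
foxtrot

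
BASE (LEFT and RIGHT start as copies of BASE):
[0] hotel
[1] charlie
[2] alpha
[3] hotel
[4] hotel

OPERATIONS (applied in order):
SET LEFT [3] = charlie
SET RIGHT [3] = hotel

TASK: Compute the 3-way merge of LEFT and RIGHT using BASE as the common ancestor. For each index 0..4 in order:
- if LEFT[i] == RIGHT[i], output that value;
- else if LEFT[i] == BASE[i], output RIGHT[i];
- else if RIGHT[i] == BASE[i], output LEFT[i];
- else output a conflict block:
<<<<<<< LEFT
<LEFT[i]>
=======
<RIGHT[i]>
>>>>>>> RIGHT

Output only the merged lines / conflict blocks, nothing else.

Final LEFT:  [hotel, charlie, alpha, charlie, hotel]
Final RIGHT: [hotel, charlie, alpha, hotel, hotel]
i=0: L=hotel R=hotel -> agree -> hotel
i=1: L=charlie R=charlie -> agree -> charlie
i=2: L=alpha R=alpha -> agree -> alpha
i=3: L=charlie, R=hotel=BASE -> take LEFT -> charlie
i=4: L=hotel R=hotel -> agree -> hotel

Answer: hotel
charlie
alpha
charlie
hotel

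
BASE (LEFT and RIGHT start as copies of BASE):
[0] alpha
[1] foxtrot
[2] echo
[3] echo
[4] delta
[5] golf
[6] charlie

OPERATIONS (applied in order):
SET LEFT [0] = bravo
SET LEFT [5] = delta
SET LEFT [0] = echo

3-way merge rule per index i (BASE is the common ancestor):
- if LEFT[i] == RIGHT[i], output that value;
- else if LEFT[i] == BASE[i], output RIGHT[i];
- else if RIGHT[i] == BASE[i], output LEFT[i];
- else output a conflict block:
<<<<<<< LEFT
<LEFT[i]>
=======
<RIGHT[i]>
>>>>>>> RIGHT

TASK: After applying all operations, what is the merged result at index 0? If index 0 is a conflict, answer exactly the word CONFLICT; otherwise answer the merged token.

Answer: echo

Derivation:
Final LEFT:  [echo, foxtrot, echo, echo, delta, delta, charlie]
Final RIGHT: [alpha, foxtrot, echo, echo, delta, golf, charlie]
i=0: L=echo, R=alpha=BASE -> take LEFT -> echo
i=1: L=foxtrot R=foxtrot -> agree -> foxtrot
i=2: L=echo R=echo -> agree -> echo
i=3: L=echo R=echo -> agree -> echo
i=4: L=delta R=delta -> agree -> delta
i=5: L=delta, R=golf=BASE -> take LEFT -> delta
i=6: L=charlie R=charlie -> agree -> charlie
Index 0 -> echo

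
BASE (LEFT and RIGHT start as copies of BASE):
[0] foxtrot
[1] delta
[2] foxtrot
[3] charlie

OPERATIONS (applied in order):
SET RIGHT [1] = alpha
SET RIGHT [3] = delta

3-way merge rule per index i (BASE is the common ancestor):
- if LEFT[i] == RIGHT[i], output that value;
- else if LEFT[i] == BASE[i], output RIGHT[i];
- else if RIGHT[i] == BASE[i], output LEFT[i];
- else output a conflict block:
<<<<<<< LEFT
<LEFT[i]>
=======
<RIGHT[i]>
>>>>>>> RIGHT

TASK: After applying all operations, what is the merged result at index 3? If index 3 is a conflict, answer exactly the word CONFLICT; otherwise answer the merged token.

Final LEFT:  [foxtrot, delta, foxtrot, charlie]
Final RIGHT: [foxtrot, alpha, foxtrot, delta]
i=0: L=foxtrot R=foxtrot -> agree -> foxtrot
i=1: L=delta=BASE, R=alpha -> take RIGHT -> alpha
i=2: L=foxtrot R=foxtrot -> agree -> foxtrot
i=3: L=charlie=BASE, R=delta -> take RIGHT -> delta
Index 3 -> delta

Answer: delta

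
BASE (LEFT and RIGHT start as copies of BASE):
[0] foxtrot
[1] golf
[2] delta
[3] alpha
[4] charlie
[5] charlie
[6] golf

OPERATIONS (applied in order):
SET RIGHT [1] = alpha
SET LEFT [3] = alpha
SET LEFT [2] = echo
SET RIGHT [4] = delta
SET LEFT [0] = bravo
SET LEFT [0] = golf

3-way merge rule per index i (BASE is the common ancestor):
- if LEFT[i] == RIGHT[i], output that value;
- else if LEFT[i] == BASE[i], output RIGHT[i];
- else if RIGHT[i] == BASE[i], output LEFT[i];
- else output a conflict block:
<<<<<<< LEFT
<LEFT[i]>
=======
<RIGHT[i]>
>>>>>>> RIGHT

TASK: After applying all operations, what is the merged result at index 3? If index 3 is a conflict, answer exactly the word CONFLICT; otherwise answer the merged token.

Answer: alpha

Derivation:
Final LEFT:  [golf, golf, echo, alpha, charlie, charlie, golf]
Final RIGHT: [foxtrot, alpha, delta, alpha, delta, charlie, golf]
i=0: L=golf, R=foxtrot=BASE -> take LEFT -> golf
i=1: L=golf=BASE, R=alpha -> take RIGHT -> alpha
i=2: L=echo, R=delta=BASE -> take LEFT -> echo
i=3: L=alpha R=alpha -> agree -> alpha
i=4: L=charlie=BASE, R=delta -> take RIGHT -> delta
i=5: L=charlie R=charlie -> agree -> charlie
i=6: L=golf R=golf -> agree -> golf
Index 3 -> alpha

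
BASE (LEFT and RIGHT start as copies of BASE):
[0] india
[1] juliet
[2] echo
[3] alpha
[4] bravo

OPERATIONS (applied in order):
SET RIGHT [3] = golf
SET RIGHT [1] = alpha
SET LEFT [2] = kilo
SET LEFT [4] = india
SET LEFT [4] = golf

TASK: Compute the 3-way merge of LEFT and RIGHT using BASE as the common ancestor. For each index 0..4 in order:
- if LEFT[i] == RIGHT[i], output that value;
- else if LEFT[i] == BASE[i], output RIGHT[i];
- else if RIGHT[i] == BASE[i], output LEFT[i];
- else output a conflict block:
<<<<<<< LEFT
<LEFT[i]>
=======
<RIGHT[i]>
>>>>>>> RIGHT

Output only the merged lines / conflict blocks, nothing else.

Answer: india
alpha
kilo
golf
golf

Derivation:
Final LEFT:  [india, juliet, kilo, alpha, golf]
Final RIGHT: [india, alpha, echo, golf, bravo]
i=0: L=india R=india -> agree -> india
i=1: L=juliet=BASE, R=alpha -> take RIGHT -> alpha
i=2: L=kilo, R=echo=BASE -> take LEFT -> kilo
i=3: L=alpha=BASE, R=golf -> take RIGHT -> golf
i=4: L=golf, R=bravo=BASE -> take LEFT -> golf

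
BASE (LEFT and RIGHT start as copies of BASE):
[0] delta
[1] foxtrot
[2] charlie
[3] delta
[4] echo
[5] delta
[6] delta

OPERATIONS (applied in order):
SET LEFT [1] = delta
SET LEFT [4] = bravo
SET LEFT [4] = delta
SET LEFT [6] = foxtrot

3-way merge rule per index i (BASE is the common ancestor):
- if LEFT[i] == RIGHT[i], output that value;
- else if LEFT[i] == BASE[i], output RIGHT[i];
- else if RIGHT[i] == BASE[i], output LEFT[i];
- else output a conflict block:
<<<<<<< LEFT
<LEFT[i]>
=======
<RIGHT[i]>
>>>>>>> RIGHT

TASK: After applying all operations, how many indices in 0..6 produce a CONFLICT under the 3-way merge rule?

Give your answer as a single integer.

Final LEFT:  [delta, delta, charlie, delta, delta, delta, foxtrot]
Final RIGHT: [delta, foxtrot, charlie, delta, echo, delta, delta]
i=0: L=delta R=delta -> agree -> delta
i=1: L=delta, R=foxtrot=BASE -> take LEFT -> delta
i=2: L=charlie R=charlie -> agree -> charlie
i=3: L=delta R=delta -> agree -> delta
i=4: L=delta, R=echo=BASE -> take LEFT -> delta
i=5: L=delta R=delta -> agree -> delta
i=6: L=foxtrot, R=delta=BASE -> take LEFT -> foxtrot
Conflict count: 0

Answer: 0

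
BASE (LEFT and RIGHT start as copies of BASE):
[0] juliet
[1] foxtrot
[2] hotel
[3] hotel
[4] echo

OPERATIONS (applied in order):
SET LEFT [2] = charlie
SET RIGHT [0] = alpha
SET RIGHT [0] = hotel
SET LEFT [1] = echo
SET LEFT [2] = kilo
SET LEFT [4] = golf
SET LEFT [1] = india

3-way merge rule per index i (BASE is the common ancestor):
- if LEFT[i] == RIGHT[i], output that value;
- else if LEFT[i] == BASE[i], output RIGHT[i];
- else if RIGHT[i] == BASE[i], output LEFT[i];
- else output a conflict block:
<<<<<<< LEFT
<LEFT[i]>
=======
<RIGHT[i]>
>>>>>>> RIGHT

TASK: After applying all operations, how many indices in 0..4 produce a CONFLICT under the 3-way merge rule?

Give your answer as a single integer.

Answer: 0

Derivation:
Final LEFT:  [juliet, india, kilo, hotel, golf]
Final RIGHT: [hotel, foxtrot, hotel, hotel, echo]
i=0: L=juliet=BASE, R=hotel -> take RIGHT -> hotel
i=1: L=india, R=foxtrot=BASE -> take LEFT -> india
i=2: L=kilo, R=hotel=BASE -> take LEFT -> kilo
i=3: L=hotel R=hotel -> agree -> hotel
i=4: L=golf, R=echo=BASE -> take LEFT -> golf
Conflict count: 0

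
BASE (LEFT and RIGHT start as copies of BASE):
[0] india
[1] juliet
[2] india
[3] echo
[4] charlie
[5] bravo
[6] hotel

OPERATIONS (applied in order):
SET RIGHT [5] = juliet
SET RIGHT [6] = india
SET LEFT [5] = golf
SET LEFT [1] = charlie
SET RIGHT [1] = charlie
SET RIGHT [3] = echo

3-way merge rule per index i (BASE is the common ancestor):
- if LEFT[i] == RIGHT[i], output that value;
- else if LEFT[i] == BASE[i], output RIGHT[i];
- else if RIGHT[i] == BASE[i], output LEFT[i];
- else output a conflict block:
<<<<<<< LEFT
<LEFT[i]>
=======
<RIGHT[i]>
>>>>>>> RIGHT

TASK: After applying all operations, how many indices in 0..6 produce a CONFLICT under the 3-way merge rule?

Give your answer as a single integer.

Answer: 1

Derivation:
Final LEFT:  [india, charlie, india, echo, charlie, golf, hotel]
Final RIGHT: [india, charlie, india, echo, charlie, juliet, india]
i=0: L=india R=india -> agree -> india
i=1: L=charlie R=charlie -> agree -> charlie
i=2: L=india R=india -> agree -> india
i=3: L=echo R=echo -> agree -> echo
i=4: L=charlie R=charlie -> agree -> charlie
i=5: BASE=bravo L=golf R=juliet all differ -> CONFLICT
i=6: L=hotel=BASE, R=india -> take RIGHT -> india
Conflict count: 1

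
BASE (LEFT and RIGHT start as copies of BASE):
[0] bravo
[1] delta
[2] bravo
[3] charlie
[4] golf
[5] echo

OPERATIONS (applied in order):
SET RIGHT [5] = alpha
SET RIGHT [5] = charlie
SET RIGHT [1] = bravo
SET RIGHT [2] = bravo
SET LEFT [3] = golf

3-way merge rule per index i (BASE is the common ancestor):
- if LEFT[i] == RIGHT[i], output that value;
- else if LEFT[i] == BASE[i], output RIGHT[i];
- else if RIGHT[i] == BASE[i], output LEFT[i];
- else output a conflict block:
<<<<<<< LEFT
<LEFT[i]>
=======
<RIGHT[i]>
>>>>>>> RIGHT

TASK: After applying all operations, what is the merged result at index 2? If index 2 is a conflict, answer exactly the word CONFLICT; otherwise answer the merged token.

Answer: bravo

Derivation:
Final LEFT:  [bravo, delta, bravo, golf, golf, echo]
Final RIGHT: [bravo, bravo, bravo, charlie, golf, charlie]
i=0: L=bravo R=bravo -> agree -> bravo
i=1: L=delta=BASE, R=bravo -> take RIGHT -> bravo
i=2: L=bravo R=bravo -> agree -> bravo
i=3: L=golf, R=charlie=BASE -> take LEFT -> golf
i=4: L=golf R=golf -> agree -> golf
i=5: L=echo=BASE, R=charlie -> take RIGHT -> charlie
Index 2 -> bravo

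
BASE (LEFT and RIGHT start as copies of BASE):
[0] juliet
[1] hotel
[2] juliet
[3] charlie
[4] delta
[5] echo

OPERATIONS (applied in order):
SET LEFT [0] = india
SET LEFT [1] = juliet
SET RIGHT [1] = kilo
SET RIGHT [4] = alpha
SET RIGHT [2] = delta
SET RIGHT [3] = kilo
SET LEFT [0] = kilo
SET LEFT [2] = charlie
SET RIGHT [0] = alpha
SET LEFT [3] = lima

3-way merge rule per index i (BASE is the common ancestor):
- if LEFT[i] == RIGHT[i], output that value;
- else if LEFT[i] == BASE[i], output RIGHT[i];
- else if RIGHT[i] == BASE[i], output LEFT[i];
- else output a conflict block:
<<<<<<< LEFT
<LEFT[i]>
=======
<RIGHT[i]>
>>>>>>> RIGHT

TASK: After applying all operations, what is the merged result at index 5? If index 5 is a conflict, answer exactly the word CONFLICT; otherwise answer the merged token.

Final LEFT:  [kilo, juliet, charlie, lima, delta, echo]
Final RIGHT: [alpha, kilo, delta, kilo, alpha, echo]
i=0: BASE=juliet L=kilo R=alpha all differ -> CONFLICT
i=1: BASE=hotel L=juliet R=kilo all differ -> CONFLICT
i=2: BASE=juliet L=charlie R=delta all differ -> CONFLICT
i=3: BASE=charlie L=lima R=kilo all differ -> CONFLICT
i=4: L=delta=BASE, R=alpha -> take RIGHT -> alpha
i=5: L=echo R=echo -> agree -> echo
Index 5 -> echo

Answer: echo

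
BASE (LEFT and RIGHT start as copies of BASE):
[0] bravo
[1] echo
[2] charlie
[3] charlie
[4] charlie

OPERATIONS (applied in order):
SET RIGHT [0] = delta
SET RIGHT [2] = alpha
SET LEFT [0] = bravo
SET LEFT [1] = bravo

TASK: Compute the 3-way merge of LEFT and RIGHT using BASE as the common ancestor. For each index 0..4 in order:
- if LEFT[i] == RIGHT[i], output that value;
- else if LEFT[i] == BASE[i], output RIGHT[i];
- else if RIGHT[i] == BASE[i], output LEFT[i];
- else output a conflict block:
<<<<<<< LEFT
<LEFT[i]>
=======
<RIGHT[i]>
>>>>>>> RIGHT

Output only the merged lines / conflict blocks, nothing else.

Answer: delta
bravo
alpha
charlie
charlie

Derivation:
Final LEFT:  [bravo, bravo, charlie, charlie, charlie]
Final RIGHT: [delta, echo, alpha, charlie, charlie]
i=0: L=bravo=BASE, R=delta -> take RIGHT -> delta
i=1: L=bravo, R=echo=BASE -> take LEFT -> bravo
i=2: L=charlie=BASE, R=alpha -> take RIGHT -> alpha
i=3: L=charlie R=charlie -> agree -> charlie
i=4: L=charlie R=charlie -> agree -> charlie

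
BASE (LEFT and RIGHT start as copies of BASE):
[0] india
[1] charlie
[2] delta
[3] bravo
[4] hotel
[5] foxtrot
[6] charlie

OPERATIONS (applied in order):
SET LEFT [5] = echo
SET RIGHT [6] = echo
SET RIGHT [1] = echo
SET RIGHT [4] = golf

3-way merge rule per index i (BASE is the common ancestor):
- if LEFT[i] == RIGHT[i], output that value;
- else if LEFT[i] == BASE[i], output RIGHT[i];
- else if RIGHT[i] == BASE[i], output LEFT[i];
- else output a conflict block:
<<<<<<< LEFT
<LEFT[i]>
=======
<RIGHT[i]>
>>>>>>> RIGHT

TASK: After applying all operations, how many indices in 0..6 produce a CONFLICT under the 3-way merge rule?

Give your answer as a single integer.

Answer: 0

Derivation:
Final LEFT:  [india, charlie, delta, bravo, hotel, echo, charlie]
Final RIGHT: [india, echo, delta, bravo, golf, foxtrot, echo]
i=0: L=india R=india -> agree -> india
i=1: L=charlie=BASE, R=echo -> take RIGHT -> echo
i=2: L=delta R=delta -> agree -> delta
i=3: L=bravo R=bravo -> agree -> bravo
i=4: L=hotel=BASE, R=golf -> take RIGHT -> golf
i=5: L=echo, R=foxtrot=BASE -> take LEFT -> echo
i=6: L=charlie=BASE, R=echo -> take RIGHT -> echo
Conflict count: 0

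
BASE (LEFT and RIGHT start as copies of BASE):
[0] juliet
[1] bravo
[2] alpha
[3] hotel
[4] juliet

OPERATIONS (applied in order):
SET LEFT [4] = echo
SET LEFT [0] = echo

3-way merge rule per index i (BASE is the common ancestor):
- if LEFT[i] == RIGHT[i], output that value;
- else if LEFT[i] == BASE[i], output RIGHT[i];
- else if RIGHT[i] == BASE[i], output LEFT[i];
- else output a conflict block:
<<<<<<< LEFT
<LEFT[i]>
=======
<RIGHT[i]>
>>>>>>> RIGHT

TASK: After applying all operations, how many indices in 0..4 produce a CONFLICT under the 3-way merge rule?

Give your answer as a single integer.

Answer: 0

Derivation:
Final LEFT:  [echo, bravo, alpha, hotel, echo]
Final RIGHT: [juliet, bravo, alpha, hotel, juliet]
i=0: L=echo, R=juliet=BASE -> take LEFT -> echo
i=1: L=bravo R=bravo -> agree -> bravo
i=2: L=alpha R=alpha -> agree -> alpha
i=3: L=hotel R=hotel -> agree -> hotel
i=4: L=echo, R=juliet=BASE -> take LEFT -> echo
Conflict count: 0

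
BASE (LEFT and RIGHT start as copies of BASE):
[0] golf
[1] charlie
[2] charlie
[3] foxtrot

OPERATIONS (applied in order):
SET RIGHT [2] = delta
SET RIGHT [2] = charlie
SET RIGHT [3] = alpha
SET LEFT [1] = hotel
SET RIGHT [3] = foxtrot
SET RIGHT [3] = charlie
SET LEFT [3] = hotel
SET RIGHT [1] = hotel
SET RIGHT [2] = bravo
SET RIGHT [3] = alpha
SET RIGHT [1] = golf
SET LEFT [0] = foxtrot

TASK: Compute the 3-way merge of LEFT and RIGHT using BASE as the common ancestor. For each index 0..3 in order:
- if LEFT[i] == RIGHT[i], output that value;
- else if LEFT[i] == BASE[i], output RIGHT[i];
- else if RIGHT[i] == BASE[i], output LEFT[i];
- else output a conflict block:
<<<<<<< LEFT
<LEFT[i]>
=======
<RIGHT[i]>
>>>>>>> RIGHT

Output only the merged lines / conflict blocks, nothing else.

Final LEFT:  [foxtrot, hotel, charlie, hotel]
Final RIGHT: [golf, golf, bravo, alpha]
i=0: L=foxtrot, R=golf=BASE -> take LEFT -> foxtrot
i=1: BASE=charlie L=hotel R=golf all differ -> CONFLICT
i=2: L=charlie=BASE, R=bravo -> take RIGHT -> bravo
i=3: BASE=foxtrot L=hotel R=alpha all differ -> CONFLICT

Answer: foxtrot
<<<<<<< LEFT
hotel
=======
golf
>>>>>>> RIGHT
bravo
<<<<<<< LEFT
hotel
=======
alpha
>>>>>>> RIGHT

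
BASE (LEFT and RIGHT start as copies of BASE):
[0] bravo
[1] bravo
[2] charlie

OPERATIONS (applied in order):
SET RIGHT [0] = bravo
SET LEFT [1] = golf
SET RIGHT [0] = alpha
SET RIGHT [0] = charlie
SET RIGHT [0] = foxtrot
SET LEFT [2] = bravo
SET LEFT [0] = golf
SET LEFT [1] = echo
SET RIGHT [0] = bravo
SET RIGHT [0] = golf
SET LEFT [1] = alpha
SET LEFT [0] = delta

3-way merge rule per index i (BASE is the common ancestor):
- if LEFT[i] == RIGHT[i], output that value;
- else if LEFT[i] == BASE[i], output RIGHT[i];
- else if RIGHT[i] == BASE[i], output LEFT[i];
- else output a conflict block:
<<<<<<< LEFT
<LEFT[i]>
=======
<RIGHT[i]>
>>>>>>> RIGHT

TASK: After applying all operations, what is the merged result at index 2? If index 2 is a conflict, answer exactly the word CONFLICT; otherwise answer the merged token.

Final LEFT:  [delta, alpha, bravo]
Final RIGHT: [golf, bravo, charlie]
i=0: BASE=bravo L=delta R=golf all differ -> CONFLICT
i=1: L=alpha, R=bravo=BASE -> take LEFT -> alpha
i=2: L=bravo, R=charlie=BASE -> take LEFT -> bravo
Index 2 -> bravo

Answer: bravo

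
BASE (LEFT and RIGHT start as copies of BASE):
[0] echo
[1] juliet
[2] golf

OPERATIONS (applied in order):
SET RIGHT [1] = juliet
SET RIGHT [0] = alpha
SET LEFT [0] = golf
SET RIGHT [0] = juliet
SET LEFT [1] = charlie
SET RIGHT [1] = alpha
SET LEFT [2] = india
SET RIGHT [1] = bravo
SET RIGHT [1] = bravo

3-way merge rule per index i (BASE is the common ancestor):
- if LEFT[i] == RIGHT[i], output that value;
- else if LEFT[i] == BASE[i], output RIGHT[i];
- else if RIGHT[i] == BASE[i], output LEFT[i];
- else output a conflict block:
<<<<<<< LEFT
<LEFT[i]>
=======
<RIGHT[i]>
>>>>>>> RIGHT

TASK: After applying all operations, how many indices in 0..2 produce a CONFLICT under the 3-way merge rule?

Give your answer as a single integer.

Final LEFT:  [golf, charlie, india]
Final RIGHT: [juliet, bravo, golf]
i=0: BASE=echo L=golf R=juliet all differ -> CONFLICT
i=1: BASE=juliet L=charlie R=bravo all differ -> CONFLICT
i=2: L=india, R=golf=BASE -> take LEFT -> india
Conflict count: 2

Answer: 2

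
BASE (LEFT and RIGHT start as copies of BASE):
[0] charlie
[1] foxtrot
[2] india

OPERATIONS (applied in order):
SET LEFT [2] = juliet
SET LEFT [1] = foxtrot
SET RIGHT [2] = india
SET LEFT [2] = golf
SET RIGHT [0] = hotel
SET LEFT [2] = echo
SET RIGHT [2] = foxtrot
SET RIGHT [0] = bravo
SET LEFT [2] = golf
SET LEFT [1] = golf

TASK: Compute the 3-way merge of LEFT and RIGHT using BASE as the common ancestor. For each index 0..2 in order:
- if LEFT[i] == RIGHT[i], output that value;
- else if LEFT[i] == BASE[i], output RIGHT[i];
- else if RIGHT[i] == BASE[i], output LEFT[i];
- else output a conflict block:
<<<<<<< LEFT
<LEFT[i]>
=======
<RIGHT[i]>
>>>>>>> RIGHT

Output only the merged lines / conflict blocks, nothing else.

Answer: bravo
golf
<<<<<<< LEFT
golf
=======
foxtrot
>>>>>>> RIGHT

Derivation:
Final LEFT:  [charlie, golf, golf]
Final RIGHT: [bravo, foxtrot, foxtrot]
i=0: L=charlie=BASE, R=bravo -> take RIGHT -> bravo
i=1: L=golf, R=foxtrot=BASE -> take LEFT -> golf
i=2: BASE=india L=golf R=foxtrot all differ -> CONFLICT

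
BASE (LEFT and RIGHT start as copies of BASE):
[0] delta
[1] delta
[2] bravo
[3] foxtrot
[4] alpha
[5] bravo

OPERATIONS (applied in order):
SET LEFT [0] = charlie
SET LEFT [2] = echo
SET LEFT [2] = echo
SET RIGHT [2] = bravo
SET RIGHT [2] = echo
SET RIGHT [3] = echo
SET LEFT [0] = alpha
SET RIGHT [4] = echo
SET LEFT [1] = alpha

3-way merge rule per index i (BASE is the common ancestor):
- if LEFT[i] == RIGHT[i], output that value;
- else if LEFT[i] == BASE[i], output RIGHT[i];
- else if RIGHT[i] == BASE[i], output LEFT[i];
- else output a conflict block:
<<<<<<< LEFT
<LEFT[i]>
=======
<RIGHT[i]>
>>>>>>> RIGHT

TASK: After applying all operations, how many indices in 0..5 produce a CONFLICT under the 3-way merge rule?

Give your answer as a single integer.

Answer: 0

Derivation:
Final LEFT:  [alpha, alpha, echo, foxtrot, alpha, bravo]
Final RIGHT: [delta, delta, echo, echo, echo, bravo]
i=0: L=alpha, R=delta=BASE -> take LEFT -> alpha
i=1: L=alpha, R=delta=BASE -> take LEFT -> alpha
i=2: L=echo R=echo -> agree -> echo
i=3: L=foxtrot=BASE, R=echo -> take RIGHT -> echo
i=4: L=alpha=BASE, R=echo -> take RIGHT -> echo
i=5: L=bravo R=bravo -> agree -> bravo
Conflict count: 0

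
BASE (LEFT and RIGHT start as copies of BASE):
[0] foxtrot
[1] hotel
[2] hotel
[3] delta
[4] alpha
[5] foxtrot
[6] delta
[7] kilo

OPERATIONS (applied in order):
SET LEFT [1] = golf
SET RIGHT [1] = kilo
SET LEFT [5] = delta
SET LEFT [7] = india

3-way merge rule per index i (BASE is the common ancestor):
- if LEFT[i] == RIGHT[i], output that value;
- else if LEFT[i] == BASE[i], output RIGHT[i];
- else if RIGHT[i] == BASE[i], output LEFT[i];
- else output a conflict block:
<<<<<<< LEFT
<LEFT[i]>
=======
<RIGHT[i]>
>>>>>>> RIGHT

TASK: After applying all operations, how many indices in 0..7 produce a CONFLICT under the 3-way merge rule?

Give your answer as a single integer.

Answer: 1

Derivation:
Final LEFT:  [foxtrot, golf, hotel, delta, alpha, delta, delta, india]
Final RIGHT: [foxtrot, kilo, hotel, delta, alpha, foxtrot, delta, kilo]
i=0: L=foxtrot R=foxtrot -> agree -> foxtrot
i=1: BASE=hotel L=golf R=kilo all differ -> CONFLICT
i=2: L=hotel R=hotel -> agree -> hotel
i=3: L=delta R=delta -> agree -> delta
i=4: L=alpha R=alpha -> agree -> alpha
i=5: L=delta, R=foxtrot=BASE -> take LEFT -> delta
i=6: L=delta R=delta -> agree -> delta
i=7: L=india, R=kilo=BASE -> take LEFT -> india
Conflict count: 1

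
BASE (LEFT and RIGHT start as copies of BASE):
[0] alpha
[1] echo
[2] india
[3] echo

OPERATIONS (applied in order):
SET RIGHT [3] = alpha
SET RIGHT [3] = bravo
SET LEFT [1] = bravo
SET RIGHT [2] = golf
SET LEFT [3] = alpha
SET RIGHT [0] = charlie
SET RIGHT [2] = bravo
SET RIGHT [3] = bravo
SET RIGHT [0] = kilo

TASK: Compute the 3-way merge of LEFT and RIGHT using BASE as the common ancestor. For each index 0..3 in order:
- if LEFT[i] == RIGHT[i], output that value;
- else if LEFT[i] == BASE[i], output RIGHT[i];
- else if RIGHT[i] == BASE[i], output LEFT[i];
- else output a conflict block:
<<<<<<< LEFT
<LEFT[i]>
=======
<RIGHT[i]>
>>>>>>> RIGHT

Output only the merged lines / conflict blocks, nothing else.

Final LEFT:  [alpha, bravo, india, alpha]
Final RIGHT: [kilo, echo, bravo, bravo]
i=0: L=alpha=BASE, R=kilo -> take RIGHT -> kilo
i=1: L=bravo, R=echo=BASE -> take LEFT -> bravo
i=2: L=india=BASE, R=bravo -> take RIGHT -> bravo
i=3: BASE=echo L=alpha R=bravo all differ -> CONFLICT

Answer: kilo
bravo
bravo
<<<<<<< LEFT
alpha
=======
bravo
>>>>>>> RIGHT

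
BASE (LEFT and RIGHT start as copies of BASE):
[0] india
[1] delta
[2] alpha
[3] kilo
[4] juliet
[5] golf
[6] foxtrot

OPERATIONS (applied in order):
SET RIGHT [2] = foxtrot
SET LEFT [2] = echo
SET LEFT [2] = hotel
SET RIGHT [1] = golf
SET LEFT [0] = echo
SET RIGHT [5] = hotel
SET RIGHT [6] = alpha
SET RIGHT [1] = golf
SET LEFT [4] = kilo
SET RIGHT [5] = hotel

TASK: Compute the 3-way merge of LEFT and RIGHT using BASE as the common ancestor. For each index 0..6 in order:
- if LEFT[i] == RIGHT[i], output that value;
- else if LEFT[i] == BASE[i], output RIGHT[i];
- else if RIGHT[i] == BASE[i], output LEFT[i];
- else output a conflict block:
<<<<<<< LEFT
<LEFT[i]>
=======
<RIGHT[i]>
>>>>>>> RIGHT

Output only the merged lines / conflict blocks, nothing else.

Final LEFT:  [echo, delta, hotel, kilo, kilo, golf, foxtrot]
Final RIGHT: [india, golf, foxtrot, kilo, juliet, hotel, alpha]
i=0: L=echo, R=india=BASE -> take LEFT -> echo
i=1: L=delta=BASE, R=golf -> take RIGHT -> golf
i=2: BASE=alpha L=hotel R=foxtrot all differ -> CONFLICT
i=3: L=kilo R=kilo -> agree -> kilo
i=4: L=kilo, R=juliet=BASE -> take LEFT -> kilo
i=5: L=golf=BASE, R=hotel -> take RIGHT -> hotel
i=6: L=foxtrot=BASE, R=alpha -> take RIGHT -> alpha

Answer: echo
golf
<<<<<<< LEFT
hotel
=======
foxtrot
>>>>>>> RIGHT
kilo
kilo
hotel
alpha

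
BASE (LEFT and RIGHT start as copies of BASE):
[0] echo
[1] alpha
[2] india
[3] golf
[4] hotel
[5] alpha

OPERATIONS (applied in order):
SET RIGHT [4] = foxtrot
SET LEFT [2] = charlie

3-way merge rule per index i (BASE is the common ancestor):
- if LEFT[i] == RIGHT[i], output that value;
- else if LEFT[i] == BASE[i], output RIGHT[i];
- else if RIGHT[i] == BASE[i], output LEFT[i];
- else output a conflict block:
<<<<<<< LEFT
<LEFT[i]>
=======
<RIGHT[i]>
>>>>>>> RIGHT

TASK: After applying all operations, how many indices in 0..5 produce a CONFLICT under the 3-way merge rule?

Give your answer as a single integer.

Final LEFT:  [echo, alpha, charlie, golf, hotel, alpha]
Final RIGHT: [echo, alpha, india, golf, foxtrot, alpha]
i=0: L=echo R=echo -> agree -> echo
i=1: L=alpha R=alpha -> agree -> alpha
i=2: L=charlie, R=india=BASE -> take LEFT -> charlie
i=3: L=golf R=golf -> agree -> golf
i=4: L=hotel=BASE, R=foxtrot -> take RIGHT -> foxtrot
i=5: L=alpha R=alpha -> agree -> alpha
Conflict count: 0

Answer: 0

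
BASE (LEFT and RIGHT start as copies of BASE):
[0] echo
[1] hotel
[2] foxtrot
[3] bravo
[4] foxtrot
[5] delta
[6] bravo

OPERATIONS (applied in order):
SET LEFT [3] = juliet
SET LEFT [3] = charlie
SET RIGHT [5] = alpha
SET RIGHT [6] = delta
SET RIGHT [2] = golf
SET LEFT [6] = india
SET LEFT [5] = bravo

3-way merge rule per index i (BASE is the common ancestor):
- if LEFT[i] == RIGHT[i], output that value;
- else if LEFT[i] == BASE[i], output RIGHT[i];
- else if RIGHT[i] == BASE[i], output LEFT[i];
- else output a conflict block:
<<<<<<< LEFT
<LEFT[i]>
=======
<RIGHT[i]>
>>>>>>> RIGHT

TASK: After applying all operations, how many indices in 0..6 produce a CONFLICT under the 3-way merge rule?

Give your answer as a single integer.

Answer: 2

Derivation:
Final LEFT:  [echo, hotel, foxtrot, charlie, foxtrot, bravo, india]
Final RIGHT: [echo, hotel, golf, bravo, foxtrot, alpha, delta]
i=0: L=echo R=echo -> agree -> echo
i=1: L=hotel R=hotel -> agree -> hotel
i=2: L=foxtrot=BASE, R=golf -> take RIGHT -> golf
i=3: L=charlie, R=bravo=BASE -> take LEFT -> charlie
i=4: L=foxtrot R=foxtrot -> agree -> foxtrot
i=5: BASE=delta L=bravo R=alpha all differ -> CONFLICT
i=6: BASE=bravo L=india R=delta all differ -> CONFLICT
Conflict count: 2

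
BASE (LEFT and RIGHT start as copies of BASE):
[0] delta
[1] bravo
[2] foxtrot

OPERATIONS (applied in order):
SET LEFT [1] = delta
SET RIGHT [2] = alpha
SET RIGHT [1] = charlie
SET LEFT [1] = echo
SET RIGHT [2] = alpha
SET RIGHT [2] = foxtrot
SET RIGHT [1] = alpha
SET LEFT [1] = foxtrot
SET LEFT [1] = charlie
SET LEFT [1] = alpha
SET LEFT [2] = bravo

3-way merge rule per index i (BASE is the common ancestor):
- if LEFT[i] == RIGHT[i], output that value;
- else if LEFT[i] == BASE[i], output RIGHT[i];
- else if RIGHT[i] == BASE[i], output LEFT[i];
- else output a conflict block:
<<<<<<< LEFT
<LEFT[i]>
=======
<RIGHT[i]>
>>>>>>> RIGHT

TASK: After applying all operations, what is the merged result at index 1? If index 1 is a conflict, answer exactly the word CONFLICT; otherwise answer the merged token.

Final LEFT:  [delta, alpha, bravo]
Final RIGHT: [delta, alpha, foxtrot]
i=0: L=delta R=delta -> agree -> delta
i=1: L=alpha R=alpha -> agree -> alpha
i=2: L=bravo, R=foxtrot=BASE -> take LEFT -> bravo
Index 1 -> alpha

Answer: alpha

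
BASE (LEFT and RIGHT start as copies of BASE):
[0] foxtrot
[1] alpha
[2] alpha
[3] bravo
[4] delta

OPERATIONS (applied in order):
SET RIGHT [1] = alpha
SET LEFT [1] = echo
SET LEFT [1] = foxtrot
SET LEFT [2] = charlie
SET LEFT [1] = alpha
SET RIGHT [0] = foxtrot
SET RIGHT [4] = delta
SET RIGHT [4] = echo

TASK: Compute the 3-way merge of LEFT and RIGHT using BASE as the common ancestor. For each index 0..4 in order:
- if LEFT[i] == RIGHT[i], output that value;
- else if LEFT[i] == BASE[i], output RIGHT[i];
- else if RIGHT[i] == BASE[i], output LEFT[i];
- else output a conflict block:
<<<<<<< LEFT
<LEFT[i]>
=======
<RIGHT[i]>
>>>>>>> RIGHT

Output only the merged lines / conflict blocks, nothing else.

Answer: foxtrot
alpha
charlie
bravo
echo

Derivation:
Final LEFT:  [foxtrot, alpha, charlie, bravo, delta]
Final RIGHT: [foxtrot, alpha, alpha, bravo, echo]
i=0: L=foxtrot R=foxtrot -> agree -> foxtrot
i=1: L=alpha R=alpha -> agree -> alpha
i=2: L=charlie, R=alpha=BASE -> take LEFT -> charlie
i=3: L=bravo R=bravo -> agree -> bravo
i=4: L=delta=BASE, R=echo -> take RIGHT -> echo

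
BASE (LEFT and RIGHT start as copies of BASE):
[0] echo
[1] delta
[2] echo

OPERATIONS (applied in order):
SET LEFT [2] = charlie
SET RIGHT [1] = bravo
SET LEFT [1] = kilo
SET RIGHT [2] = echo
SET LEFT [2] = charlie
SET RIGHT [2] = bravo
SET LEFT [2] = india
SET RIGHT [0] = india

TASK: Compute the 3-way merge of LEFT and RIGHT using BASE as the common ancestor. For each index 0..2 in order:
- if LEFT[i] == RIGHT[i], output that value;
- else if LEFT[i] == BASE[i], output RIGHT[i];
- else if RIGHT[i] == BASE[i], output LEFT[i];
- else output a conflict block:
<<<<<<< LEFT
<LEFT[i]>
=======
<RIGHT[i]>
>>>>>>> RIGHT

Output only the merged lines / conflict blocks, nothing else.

Answer: india
<<<<<<< LEFT
kilo
=======
bravo
>>>>>>> RIGHT
<<<<<<< LEFT
india
=======
bravo
>>>>>>> RIGHT

Derivation:
Final LEFT:  [echo, kilo, india]
Final RIGHT: [india, bravo, bravo]
i=0: L=echo=BASE, R=india -> take RIGHT -> india
i=1: BASE=delta L=kilo R=bravo all differ -> CONFLICT
i=2: BASE=echo L=india R=bravo all differ -> CONFLICT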